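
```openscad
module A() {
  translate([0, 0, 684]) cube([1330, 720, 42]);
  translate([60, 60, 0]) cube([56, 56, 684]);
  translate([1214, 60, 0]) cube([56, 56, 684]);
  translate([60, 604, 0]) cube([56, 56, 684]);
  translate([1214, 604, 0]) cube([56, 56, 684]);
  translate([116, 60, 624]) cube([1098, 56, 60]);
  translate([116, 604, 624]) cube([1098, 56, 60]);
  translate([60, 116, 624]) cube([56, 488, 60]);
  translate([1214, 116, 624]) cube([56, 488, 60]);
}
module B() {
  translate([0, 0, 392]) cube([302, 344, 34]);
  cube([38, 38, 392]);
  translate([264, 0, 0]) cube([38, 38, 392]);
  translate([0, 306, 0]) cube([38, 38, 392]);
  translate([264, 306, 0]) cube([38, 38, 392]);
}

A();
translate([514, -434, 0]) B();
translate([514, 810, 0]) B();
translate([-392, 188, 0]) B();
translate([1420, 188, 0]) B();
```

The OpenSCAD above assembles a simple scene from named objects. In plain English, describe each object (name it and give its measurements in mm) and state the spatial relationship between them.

A is a table with a 1330×720 mm rectangular top, 42 mm thick, top surface at z = 726 mm, supported by four 56×56 mm square legs, each inset 60 mm from the nearest pair of top edges, running from the floor. Four apron rails, 56 mm thick and 60 mm tall, run between adjacent legs with their top edges flush with the underside of the top and their outer faces flush with the legs' outer faces.

B is a four-legged stool. The seat is 302×344 mm, 34 mm thick, top at z = 426 mm. It stands on four square legs, each 38×38 mm in cross-section, from z = 0 to the seat underside, each flush with a corner of the seat.

Four stools sit around the table at the −y, +y, −x, +x sides.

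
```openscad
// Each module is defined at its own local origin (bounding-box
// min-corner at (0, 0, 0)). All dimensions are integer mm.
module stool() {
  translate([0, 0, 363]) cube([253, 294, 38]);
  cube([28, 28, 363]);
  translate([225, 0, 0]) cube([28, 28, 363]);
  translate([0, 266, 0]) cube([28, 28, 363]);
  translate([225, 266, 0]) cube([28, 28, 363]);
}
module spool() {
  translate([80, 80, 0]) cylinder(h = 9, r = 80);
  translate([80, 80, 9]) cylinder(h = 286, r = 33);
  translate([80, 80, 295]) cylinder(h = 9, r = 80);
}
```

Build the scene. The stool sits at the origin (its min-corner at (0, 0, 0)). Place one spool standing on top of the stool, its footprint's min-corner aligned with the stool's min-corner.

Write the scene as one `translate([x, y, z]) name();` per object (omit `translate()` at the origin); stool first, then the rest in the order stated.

stool();
translate([0, 0, 401]) spool();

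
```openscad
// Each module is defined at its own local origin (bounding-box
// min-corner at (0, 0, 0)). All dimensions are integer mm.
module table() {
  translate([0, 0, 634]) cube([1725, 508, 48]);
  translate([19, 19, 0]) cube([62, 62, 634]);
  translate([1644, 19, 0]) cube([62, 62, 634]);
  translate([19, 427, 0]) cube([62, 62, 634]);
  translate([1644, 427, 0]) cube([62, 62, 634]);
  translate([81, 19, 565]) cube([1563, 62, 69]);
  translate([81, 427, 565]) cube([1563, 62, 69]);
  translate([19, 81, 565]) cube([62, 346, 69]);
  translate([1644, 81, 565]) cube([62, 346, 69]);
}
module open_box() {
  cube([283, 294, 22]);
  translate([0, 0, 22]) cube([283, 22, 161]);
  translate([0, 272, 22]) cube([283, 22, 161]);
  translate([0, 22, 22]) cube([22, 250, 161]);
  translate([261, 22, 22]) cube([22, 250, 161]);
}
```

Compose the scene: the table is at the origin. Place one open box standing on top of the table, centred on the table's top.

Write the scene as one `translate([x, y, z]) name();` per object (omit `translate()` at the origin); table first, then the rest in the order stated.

table();
translate([721, 107, 682]) open_box();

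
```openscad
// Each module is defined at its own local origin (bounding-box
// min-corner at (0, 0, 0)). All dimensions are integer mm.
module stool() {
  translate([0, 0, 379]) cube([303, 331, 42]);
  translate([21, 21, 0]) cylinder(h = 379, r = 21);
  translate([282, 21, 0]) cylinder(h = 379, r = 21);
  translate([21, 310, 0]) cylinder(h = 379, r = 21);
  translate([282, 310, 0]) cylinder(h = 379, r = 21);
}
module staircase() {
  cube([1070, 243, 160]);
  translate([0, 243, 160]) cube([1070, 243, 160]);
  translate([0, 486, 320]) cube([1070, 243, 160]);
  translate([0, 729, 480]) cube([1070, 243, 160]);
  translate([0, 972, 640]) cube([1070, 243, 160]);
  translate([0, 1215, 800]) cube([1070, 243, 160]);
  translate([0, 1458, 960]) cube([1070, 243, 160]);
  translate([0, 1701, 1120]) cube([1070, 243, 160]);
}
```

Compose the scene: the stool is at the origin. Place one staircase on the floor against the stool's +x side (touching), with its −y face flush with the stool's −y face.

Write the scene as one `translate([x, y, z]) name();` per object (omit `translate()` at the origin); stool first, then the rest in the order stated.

stool();
translate([303, 0, 0]) staircase();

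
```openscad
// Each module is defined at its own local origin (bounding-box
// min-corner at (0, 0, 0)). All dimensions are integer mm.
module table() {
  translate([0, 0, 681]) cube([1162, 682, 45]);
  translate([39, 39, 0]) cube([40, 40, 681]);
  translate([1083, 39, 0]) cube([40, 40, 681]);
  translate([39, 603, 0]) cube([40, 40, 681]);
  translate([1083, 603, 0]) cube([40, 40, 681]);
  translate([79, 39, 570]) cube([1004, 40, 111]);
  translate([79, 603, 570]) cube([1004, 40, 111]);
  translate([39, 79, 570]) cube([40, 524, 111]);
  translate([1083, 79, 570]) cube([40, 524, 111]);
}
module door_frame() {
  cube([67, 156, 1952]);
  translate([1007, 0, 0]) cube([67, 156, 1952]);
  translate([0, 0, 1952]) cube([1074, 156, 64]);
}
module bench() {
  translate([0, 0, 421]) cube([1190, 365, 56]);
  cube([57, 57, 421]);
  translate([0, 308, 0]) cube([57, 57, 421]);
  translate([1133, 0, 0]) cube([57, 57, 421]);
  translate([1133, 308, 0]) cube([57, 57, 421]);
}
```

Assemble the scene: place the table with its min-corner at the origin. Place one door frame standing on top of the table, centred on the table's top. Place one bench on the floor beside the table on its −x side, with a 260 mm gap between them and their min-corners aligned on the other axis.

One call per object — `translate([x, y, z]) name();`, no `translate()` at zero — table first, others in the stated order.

table();
translate([44, 263, 726]) door_frame();
translate([-1450, 0, 0]) bench();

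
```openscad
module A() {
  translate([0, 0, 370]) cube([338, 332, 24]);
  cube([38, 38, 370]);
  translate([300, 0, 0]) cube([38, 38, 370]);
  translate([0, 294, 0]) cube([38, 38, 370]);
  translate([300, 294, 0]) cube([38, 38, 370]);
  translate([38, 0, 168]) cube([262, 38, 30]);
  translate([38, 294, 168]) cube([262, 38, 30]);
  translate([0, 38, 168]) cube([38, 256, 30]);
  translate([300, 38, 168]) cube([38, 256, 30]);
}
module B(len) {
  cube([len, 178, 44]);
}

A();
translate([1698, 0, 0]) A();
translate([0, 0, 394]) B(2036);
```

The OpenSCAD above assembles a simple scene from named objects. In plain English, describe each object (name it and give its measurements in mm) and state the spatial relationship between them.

A is a four-legged stool. The seat is 338×332 mm, 24 mm thick, top at z = 394 mm. It stands on four square legs, each 38×38 mm in cross-section, from z = 0 to the seat underside, each flush with a corner of the seat. Four stretchers, 38 mm wide and 30 mm tall, connect adjacent legs with their undersides at z = 168 mm, each running between the inner faces of the legs it joins and aligned with the legs' outer faces on the other axis.

B is a rectangular beam 2036 mm long (x), 178 mm deep (y), 44 mm thick (z).

The beam spans the tops of two stools placed 1360 mm apart, resting at z = 394 mm.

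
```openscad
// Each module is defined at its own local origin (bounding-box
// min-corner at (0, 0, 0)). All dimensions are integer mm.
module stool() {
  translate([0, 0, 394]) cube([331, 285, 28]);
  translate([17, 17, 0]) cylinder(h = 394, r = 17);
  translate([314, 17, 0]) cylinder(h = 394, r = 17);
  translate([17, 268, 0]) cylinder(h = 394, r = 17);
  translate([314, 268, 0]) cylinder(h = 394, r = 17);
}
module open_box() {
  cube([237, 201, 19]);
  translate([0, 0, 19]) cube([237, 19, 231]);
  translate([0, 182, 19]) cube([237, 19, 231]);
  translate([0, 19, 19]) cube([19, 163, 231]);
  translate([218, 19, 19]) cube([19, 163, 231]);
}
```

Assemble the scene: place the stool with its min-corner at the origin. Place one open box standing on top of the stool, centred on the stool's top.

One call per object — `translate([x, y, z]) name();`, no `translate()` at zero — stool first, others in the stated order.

stool();
translate([47, 42, 422]) open_box();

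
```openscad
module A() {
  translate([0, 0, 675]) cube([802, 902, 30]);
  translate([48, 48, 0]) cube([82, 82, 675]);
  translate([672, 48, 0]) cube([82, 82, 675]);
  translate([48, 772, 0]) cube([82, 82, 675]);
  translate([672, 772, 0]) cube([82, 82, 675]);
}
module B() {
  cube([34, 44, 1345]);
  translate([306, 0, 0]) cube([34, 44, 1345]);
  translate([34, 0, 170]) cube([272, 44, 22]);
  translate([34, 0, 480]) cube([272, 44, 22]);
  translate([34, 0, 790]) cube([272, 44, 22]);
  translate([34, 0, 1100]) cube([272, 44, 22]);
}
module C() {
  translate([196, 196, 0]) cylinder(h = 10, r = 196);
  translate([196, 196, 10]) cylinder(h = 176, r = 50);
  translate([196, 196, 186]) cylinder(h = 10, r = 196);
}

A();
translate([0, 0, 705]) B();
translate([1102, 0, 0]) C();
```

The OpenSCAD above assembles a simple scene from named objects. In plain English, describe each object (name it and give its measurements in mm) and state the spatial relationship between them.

A is a rectangular dining table. The top is 802×902×30 mm with its upper surface at z = 705 mm. It stands on four 82×82 mm square legs, each inset 48 mm from the nearest pair of top edges, running from the floor to the underside of the top.

B is a wooden ladder with two side rails of 34×44 mm section and 1345 mm height, set 340 mm apart overall. Between them run 4 rectangular rungs (44 mm deep, 22 mm thick), front faces flush with the rails' −y face. The bottom of the first rung is 170 mm above the floor and each subsequent rung is 310 mm higher than the one below.

C is a spool: two coaxial disc flanges of radius 196 mm and thickness 10 mm, joined by a core cylinder of radius 50 mm and height 176 mm. The lower flange rests on z = 0 and the three cylinders share a vertical axis.

The ladder is on top of the table. The spool is on the floor beside the table on its +x side.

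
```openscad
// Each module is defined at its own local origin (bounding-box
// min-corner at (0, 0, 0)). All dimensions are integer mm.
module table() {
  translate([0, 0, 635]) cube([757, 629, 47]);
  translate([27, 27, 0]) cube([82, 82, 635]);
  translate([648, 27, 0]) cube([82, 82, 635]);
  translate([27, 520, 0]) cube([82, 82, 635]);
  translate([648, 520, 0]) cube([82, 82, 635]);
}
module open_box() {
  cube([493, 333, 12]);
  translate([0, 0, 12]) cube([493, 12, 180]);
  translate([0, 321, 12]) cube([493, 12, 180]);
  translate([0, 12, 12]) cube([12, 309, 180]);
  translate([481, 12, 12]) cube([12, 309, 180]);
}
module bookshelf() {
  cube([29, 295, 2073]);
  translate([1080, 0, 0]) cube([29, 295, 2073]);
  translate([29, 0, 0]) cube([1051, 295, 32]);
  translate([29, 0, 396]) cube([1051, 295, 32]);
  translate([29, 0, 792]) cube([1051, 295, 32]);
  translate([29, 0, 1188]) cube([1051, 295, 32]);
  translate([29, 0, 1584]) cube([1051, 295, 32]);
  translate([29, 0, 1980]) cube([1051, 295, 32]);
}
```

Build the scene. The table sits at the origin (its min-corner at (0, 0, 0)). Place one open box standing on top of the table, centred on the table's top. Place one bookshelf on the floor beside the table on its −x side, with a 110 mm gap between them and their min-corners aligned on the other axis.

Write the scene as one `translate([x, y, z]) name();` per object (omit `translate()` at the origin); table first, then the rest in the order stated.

table();
translate([132, 148, 682]) open_box();
translate([-1219, 0, 0]) bookshelf();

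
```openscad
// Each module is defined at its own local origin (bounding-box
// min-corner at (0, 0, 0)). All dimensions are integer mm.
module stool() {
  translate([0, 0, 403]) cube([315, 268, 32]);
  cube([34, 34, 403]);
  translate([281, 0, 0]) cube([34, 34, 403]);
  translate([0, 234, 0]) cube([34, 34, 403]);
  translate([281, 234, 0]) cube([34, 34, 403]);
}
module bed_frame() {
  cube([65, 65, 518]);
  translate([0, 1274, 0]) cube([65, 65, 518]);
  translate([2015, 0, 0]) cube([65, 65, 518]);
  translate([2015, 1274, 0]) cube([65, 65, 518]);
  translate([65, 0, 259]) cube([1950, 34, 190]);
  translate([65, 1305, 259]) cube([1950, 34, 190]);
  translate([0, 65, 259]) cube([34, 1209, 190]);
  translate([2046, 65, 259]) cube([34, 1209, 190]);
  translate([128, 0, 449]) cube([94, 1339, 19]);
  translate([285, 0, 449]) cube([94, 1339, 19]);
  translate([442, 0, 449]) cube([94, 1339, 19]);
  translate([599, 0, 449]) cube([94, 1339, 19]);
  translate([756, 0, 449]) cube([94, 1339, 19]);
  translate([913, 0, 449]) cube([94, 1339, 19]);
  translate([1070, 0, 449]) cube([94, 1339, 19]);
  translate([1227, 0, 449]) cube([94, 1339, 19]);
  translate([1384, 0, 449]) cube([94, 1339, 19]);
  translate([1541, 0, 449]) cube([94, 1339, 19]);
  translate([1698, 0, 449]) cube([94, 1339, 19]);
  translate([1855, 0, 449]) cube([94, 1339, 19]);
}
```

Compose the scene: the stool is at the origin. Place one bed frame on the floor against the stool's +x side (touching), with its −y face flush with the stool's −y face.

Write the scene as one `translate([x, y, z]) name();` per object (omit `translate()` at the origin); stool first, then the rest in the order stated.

stool();
translate([315, 0, 0]) bed_frame();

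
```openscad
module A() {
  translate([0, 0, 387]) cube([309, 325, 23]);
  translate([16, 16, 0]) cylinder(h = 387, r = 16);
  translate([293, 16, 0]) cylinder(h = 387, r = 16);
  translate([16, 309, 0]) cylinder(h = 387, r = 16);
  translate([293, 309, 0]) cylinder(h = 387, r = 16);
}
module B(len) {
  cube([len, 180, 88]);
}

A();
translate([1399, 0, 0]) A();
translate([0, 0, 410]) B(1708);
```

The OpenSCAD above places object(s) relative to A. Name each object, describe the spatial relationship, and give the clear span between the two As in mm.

Second stool starts at x = 1399; first ends at x = 309; clear span = 1399 − 309 = 1090 mm.

A is a stool. B is a beam. A beam spans the tops of two stools. The clear span between the two stools is 1090 mm.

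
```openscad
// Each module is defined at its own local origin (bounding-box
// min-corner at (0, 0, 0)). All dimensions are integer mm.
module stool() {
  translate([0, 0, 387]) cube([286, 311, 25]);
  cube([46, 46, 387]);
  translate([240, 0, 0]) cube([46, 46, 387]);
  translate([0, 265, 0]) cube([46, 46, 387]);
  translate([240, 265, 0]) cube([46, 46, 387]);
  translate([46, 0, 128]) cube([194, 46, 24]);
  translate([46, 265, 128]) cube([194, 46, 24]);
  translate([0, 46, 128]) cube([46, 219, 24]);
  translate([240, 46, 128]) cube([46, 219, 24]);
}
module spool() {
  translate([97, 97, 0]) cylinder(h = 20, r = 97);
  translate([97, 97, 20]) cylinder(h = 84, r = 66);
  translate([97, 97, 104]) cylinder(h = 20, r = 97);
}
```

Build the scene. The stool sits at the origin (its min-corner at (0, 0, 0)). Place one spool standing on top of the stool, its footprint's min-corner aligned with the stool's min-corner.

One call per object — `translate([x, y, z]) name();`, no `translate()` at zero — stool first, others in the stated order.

stool();
translate([0, 0, 412]) spool();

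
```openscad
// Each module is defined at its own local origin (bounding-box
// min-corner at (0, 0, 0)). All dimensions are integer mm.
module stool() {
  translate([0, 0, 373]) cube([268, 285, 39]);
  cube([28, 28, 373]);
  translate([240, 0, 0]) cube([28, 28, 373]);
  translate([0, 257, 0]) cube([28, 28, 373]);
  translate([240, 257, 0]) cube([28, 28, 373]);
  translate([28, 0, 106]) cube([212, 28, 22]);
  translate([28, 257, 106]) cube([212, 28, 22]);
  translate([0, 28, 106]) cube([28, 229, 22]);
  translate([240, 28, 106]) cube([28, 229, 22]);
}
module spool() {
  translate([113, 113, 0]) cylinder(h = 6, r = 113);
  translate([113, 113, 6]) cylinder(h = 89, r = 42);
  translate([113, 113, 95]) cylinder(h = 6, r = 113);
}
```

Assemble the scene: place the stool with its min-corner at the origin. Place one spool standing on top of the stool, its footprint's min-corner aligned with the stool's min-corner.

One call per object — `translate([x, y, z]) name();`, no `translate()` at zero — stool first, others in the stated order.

stool();
translate([0, 0, 412]) spool();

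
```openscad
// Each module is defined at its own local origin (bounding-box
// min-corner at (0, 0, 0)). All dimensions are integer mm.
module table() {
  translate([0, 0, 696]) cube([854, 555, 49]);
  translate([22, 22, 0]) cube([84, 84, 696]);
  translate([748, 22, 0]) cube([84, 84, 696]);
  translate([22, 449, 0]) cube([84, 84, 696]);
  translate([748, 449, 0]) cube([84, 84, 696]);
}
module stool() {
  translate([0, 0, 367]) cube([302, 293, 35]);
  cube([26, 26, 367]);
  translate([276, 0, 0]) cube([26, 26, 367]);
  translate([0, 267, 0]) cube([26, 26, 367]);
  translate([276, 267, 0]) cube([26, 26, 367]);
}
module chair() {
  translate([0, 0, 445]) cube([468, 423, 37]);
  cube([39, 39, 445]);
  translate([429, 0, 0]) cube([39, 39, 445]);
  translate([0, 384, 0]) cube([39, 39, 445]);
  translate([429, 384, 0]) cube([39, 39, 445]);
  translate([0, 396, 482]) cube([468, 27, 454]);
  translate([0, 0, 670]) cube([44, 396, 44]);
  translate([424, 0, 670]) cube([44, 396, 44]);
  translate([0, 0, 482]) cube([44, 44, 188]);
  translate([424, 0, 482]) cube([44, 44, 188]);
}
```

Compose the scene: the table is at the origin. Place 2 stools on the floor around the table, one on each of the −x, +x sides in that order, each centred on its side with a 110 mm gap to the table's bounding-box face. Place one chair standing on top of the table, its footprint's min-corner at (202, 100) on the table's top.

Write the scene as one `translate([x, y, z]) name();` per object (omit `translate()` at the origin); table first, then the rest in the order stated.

table();
translate([-412, 131, 0]) stool();
translate([964, 131, 0]) stool();
translate([202, 100, 745]) chair();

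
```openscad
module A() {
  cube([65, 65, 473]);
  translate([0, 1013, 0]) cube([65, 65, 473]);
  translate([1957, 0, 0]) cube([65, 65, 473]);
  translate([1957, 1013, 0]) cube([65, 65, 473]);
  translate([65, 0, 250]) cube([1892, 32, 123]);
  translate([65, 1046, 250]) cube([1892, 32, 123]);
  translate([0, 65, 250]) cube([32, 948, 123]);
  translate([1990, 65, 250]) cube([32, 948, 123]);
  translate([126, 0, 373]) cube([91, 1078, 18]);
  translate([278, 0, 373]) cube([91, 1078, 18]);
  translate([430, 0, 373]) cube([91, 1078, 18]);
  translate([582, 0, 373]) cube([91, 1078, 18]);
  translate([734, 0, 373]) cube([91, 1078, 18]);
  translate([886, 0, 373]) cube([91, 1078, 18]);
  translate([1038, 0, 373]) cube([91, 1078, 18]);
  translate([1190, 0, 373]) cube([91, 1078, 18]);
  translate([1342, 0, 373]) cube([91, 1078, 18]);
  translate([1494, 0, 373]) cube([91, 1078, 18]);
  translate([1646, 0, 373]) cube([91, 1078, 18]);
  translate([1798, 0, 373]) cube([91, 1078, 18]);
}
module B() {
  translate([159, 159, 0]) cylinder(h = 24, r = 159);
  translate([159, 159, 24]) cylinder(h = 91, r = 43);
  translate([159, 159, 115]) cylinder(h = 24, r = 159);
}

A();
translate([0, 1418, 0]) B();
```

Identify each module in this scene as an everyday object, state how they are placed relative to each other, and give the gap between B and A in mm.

A is a bed frame. B is a spool. The spool is on the floor beside the bed frame on its +y side. The gap between the spool and the bed frame is 340 mm.

The spool's nearest face is 340 mm from the bed frame's +y face.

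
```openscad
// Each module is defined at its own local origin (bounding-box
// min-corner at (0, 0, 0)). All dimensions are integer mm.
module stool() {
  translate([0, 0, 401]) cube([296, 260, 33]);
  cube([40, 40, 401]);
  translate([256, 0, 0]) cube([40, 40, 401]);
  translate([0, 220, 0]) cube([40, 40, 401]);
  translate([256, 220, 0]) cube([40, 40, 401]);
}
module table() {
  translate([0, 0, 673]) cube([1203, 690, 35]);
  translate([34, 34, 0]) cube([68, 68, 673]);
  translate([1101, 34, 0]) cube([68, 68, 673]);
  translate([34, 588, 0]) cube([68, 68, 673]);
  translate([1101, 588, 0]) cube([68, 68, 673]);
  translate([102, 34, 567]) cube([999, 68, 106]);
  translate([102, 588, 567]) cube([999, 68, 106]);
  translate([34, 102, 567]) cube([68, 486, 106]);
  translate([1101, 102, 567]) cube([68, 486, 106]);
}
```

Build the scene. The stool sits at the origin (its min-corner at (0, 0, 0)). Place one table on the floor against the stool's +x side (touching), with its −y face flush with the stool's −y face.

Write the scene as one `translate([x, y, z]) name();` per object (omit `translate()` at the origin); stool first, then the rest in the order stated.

stool();
translate([296, 0, 0]) table();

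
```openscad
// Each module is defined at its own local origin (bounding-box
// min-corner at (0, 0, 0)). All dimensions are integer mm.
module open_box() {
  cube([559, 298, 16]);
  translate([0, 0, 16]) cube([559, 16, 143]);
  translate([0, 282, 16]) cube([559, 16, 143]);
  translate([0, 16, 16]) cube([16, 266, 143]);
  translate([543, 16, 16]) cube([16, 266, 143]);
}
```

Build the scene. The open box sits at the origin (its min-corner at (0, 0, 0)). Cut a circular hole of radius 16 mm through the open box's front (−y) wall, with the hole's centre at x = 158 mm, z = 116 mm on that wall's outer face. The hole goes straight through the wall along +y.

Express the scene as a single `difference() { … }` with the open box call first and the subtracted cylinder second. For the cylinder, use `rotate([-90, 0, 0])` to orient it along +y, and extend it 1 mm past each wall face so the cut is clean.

difference() {
  open_box();
  translate([158, -1, 116]) rotate([-90, 0, 0]) cylinder(h = 18, r = 16);
}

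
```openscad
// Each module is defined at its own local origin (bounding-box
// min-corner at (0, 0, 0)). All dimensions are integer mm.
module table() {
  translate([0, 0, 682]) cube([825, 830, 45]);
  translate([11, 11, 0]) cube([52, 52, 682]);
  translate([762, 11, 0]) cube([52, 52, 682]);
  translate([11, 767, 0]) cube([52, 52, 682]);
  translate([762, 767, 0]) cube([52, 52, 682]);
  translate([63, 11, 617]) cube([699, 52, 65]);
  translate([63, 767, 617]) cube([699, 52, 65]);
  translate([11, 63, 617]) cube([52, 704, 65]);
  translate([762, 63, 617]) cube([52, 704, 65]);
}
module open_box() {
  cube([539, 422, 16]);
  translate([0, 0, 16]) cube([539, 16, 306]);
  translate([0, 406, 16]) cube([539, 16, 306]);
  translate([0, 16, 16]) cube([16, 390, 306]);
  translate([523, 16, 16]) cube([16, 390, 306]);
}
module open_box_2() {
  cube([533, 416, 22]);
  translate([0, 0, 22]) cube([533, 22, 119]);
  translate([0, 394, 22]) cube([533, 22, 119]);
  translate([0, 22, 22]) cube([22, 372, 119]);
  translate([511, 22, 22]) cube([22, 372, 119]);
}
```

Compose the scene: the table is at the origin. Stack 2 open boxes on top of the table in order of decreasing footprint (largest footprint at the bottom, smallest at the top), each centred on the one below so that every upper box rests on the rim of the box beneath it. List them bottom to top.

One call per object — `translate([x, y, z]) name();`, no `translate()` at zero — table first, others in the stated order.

table();
translate([143, 204, 727]) open_box();
translate([146, 207, 1049]) open_box_2();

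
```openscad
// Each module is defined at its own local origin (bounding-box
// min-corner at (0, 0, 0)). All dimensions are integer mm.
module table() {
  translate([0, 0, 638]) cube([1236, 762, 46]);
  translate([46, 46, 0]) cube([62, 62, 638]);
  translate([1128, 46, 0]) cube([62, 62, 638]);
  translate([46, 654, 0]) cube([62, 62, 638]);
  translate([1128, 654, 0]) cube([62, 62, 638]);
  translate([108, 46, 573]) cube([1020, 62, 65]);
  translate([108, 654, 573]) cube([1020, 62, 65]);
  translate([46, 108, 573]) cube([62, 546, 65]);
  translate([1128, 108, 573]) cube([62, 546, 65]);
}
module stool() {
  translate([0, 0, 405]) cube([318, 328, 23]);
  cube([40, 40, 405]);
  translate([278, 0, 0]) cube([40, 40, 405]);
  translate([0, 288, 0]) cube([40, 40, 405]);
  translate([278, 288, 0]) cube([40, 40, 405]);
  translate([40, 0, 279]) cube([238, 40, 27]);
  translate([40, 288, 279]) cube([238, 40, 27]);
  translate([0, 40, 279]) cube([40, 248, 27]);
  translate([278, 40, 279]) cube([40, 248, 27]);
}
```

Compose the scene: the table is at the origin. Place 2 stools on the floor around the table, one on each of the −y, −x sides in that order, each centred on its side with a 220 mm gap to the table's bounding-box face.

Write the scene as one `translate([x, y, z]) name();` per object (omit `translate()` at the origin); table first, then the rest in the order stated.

table();
translate([459, -548, 0]) stool();
translate([-538, 217, 0]) stool();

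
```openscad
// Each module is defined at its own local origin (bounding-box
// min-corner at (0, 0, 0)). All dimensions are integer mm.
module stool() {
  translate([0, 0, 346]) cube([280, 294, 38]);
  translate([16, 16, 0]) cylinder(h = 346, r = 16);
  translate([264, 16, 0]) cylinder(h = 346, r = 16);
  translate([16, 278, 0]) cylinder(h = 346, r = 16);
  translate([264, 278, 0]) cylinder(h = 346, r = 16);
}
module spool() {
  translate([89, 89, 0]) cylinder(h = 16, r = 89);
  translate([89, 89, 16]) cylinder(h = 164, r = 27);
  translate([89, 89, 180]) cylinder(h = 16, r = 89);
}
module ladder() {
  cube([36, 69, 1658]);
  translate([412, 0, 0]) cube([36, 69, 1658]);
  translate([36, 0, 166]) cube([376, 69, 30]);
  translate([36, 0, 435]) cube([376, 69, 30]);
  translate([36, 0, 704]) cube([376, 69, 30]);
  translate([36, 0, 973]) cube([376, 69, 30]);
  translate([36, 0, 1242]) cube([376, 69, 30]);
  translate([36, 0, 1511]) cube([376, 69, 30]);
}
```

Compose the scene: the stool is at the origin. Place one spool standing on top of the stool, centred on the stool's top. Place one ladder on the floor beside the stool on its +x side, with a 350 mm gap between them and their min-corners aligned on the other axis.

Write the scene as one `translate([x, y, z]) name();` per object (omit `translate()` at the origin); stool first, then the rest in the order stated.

stool();
translate([51, 58, 384]) spool();
translate([630, 0, 0]) ladder();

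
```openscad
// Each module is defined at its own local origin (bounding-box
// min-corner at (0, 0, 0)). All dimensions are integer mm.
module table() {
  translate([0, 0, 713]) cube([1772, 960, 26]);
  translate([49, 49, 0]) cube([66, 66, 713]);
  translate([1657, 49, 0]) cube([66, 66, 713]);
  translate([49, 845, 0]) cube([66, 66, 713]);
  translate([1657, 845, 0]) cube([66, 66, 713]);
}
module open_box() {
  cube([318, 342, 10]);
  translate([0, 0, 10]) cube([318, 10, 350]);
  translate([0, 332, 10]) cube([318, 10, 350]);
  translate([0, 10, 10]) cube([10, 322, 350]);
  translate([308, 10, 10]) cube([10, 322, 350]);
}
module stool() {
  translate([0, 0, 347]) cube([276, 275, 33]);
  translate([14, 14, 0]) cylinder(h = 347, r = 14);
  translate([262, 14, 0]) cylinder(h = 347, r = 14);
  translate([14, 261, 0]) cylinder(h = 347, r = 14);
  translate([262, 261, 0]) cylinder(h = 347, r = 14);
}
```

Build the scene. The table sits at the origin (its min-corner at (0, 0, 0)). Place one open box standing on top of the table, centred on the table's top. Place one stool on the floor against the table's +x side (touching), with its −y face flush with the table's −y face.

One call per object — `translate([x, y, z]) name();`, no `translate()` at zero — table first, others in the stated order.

table();
translate([727, 309, 739]) open_box();
translate([1772, 0, 0]) stool();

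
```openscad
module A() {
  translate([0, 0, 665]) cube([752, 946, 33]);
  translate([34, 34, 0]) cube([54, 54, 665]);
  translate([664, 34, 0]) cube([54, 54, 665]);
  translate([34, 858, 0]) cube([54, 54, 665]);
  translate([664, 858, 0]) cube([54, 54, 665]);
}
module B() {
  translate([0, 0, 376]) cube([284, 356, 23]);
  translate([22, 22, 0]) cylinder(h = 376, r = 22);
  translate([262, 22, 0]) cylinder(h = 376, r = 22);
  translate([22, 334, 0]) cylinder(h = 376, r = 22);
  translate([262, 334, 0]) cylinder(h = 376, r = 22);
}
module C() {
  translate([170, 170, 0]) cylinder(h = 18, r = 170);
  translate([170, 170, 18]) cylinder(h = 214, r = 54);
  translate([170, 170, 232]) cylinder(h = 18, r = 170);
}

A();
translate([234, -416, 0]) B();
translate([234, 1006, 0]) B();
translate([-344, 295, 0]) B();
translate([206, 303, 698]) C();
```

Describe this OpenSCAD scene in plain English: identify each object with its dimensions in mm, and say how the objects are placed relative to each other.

A is a rectangular dining table. The top is 752×946×33 mm with its upper surface at z = 698 mm. It stands on four 54×54 mm square legs, each inset 34 mm from the nearest pair of top edges, running from the floor to the underside of the top.

B is a four-legged stool. The seat is a 284×356×23 mm slab whose top surface is at z = 399 mm; four round legs, each 44 mm in diameter, run from the floor (z = 0) to the underside of the seat, each leg's axis is inset half a diameter from the nearest pair of seat edges (so the leg's bounding box is flush with the corner).

C is a spool: two coaxial disc flanges of radius 170 mm and thickness 18 mm, joined by a core cylinder of radius 54 mm and height 214 mm. The lower flange rests on z = 0 and the three cylinders share a vertical axis.

Three stools sit around the table at the −y, +y, −x sides. The spool is on top of the table, centred.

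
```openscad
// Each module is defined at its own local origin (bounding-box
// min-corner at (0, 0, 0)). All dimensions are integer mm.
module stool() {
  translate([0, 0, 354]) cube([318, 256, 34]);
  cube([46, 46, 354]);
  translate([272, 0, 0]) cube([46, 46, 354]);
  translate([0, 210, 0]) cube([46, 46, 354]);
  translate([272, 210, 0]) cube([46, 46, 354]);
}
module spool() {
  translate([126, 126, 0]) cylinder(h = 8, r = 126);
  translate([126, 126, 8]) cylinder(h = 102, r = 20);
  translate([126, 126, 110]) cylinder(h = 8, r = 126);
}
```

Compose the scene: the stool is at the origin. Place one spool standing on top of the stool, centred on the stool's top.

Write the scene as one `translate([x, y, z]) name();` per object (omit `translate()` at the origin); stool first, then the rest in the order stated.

stool();
translate([33, 2, 388]) spool();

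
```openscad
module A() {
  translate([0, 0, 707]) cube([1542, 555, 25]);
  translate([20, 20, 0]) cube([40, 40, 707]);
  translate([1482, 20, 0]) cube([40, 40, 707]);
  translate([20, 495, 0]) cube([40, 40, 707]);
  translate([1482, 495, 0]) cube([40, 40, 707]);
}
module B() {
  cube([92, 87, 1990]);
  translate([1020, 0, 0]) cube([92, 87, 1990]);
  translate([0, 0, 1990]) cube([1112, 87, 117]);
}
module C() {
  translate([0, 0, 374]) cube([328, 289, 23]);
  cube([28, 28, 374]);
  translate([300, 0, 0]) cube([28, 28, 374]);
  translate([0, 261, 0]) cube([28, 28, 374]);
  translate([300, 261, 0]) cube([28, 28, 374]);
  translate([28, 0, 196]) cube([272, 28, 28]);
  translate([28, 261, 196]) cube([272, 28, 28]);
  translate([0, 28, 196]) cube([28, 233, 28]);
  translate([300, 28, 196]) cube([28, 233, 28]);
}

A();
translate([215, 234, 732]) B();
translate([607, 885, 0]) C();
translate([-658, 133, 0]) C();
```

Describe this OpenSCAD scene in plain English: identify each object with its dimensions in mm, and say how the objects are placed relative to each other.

A is a table with a 1542×555 mm rectangular top, 25 mm thick, top surface at z = 732 mm, supported by four 40×40 mm square legs, each inset 20 mm from the nearest pair of top edges, running from the floor.

B is a door frame. The clear opening is 928 mm wide and 1990 mm high. Two 92 mm wide jambs, 87 mm deep, stand either side of the opening from the floor to the top of the opening. A 117 mm thick head sits across the top of both jambs, spanning the full outside width of the frame.

C is a four-legged stool. The seat is a 328×289×23 mm slab whose top surface is at z = 397 mm; four square legs, each 28×28 mm in cross-section, run from the floor (z = 0) to the underside of the seat, each flush with a corner of the seat. Four stretchers, 28 mm wide and 28 mm tall, connect adjacent legs with their undersides at z = 196 mm, each running between the inner faces of the legs it joins and aligned with the legs' outer faces on the other axis.

The door frame is on top of the table, centred. Two stools sit around the table at the +y, −x sides.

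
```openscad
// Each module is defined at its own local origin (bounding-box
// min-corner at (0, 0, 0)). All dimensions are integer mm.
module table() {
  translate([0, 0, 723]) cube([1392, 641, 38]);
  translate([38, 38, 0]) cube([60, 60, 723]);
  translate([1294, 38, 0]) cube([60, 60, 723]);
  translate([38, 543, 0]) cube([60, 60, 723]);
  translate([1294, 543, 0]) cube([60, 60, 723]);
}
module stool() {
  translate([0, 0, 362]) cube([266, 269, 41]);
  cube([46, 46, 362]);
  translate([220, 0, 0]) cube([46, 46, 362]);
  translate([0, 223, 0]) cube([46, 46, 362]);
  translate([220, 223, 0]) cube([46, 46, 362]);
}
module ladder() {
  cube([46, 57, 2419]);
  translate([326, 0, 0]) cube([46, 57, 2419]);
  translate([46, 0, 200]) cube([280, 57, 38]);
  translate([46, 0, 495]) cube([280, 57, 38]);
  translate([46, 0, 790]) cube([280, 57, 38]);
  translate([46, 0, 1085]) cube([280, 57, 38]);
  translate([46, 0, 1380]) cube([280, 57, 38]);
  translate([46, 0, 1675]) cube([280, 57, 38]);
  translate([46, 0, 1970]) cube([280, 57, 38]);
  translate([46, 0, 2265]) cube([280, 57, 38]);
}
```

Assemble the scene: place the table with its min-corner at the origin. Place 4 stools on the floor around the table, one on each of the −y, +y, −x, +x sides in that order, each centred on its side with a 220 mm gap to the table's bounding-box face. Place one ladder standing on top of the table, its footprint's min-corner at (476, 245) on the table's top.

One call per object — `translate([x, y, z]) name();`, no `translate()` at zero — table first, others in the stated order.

table();
translate([563, -489, 0]) stool();
translate([563, 861, 0]) stool();
translate([-486, 186, 0]) stool();
translate([1612, 186, 0]) stool();
translate([476, 245, 761]) ladder();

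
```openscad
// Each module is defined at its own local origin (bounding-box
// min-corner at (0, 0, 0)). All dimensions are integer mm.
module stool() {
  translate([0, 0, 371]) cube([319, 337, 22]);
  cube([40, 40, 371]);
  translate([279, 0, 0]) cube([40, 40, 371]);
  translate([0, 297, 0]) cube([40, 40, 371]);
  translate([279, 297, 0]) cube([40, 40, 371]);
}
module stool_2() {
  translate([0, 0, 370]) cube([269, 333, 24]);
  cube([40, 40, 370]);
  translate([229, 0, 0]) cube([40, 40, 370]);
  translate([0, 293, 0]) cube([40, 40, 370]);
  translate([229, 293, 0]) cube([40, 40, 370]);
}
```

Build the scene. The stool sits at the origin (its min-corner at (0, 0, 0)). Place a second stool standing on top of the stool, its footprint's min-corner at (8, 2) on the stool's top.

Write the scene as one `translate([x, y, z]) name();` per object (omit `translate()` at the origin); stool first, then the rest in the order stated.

stool();
translate([8, 2, 393]) stool_2();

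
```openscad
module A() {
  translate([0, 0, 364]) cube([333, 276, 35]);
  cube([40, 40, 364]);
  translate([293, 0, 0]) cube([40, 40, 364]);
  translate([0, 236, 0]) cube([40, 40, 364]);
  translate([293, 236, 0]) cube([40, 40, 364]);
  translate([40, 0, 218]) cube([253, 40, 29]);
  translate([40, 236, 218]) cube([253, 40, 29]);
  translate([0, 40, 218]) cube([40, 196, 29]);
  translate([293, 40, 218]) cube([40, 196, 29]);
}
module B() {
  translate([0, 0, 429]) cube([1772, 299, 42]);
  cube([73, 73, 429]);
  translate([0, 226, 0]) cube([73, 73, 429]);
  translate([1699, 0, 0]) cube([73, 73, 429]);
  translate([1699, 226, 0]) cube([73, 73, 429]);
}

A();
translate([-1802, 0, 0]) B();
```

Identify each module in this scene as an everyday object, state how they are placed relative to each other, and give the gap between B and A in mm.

A is a stool. B is a bench. The bench is on the floor beside the stool on its −x side. The gap between the bench and the stool is 30 mm.

The bench's nearest face is 30 mm from the stool's −x face.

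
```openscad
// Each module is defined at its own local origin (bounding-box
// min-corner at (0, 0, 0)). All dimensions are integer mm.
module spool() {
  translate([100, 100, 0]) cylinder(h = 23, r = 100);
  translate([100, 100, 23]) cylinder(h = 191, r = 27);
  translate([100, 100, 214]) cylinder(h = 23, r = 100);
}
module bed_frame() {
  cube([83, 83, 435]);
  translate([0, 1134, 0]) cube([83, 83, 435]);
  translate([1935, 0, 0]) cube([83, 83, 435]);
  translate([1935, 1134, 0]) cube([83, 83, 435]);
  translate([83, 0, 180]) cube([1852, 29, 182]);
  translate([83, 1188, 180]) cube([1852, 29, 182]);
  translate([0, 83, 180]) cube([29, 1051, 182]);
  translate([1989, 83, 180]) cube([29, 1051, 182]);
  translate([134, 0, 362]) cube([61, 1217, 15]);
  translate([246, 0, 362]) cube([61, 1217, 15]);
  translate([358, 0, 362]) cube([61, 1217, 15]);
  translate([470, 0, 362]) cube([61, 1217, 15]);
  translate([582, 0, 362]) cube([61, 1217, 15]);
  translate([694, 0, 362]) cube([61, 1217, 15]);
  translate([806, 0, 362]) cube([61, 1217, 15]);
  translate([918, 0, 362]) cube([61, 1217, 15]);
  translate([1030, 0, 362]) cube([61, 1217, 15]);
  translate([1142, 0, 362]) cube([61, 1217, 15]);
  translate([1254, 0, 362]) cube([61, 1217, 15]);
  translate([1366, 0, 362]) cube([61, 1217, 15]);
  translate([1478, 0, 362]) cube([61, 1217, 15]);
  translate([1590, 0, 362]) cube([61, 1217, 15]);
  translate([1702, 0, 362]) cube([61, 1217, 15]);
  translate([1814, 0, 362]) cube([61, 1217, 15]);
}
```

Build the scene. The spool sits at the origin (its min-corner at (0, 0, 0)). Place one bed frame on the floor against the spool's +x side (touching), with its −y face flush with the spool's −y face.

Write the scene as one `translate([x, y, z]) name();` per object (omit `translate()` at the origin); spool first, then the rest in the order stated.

spool();
translate([200, 0, 0]) bed_frame();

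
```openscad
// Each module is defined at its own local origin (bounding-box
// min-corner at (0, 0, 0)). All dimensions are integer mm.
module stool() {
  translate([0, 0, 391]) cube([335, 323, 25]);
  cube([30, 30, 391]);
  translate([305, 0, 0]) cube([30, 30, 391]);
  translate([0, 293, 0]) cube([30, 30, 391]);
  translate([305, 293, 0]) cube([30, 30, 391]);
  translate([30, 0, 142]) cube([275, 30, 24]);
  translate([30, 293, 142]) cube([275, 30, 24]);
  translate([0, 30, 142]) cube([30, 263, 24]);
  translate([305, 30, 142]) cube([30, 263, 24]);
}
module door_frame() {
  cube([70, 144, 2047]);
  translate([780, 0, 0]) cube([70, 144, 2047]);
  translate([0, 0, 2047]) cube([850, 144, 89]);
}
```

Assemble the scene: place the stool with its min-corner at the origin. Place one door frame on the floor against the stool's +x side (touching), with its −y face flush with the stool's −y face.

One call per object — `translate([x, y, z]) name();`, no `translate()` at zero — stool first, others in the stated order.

stool();
translate([335, 0, 0]) door_frame();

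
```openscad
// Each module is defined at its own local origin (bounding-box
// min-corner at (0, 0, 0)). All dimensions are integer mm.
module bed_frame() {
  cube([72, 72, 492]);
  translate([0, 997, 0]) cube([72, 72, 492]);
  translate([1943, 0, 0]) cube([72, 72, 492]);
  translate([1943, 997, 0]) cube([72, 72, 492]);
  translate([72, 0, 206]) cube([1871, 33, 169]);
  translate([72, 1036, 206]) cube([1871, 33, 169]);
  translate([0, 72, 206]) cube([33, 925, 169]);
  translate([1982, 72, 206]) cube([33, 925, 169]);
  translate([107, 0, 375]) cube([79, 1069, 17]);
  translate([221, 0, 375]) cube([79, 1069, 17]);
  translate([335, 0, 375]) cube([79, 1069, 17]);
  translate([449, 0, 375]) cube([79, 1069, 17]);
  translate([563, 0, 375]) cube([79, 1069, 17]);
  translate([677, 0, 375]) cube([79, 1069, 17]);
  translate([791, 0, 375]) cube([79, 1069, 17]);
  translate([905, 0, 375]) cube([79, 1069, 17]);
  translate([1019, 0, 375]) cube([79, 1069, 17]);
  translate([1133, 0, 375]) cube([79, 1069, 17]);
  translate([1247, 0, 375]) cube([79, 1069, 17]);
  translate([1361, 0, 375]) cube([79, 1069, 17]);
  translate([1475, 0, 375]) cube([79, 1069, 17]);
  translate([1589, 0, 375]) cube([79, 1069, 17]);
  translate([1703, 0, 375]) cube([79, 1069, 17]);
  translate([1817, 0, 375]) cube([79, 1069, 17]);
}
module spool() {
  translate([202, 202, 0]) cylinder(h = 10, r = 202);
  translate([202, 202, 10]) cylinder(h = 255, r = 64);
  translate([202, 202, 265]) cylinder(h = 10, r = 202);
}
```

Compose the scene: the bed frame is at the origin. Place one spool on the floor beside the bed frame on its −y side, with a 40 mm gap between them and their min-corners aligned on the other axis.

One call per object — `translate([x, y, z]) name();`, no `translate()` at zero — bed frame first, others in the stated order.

bed_frame();
translate([0, -444, 0]) spool();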